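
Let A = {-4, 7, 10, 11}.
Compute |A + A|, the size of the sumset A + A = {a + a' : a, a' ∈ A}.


A + A = {a + a' : a, a' ∈ A}; |A| = 4.
General bounds: 2|A| - 1 ≤ |A + A| ≤ |A|(|A|+1)/2, i.e. 7 ≤ |A + A| ≤ 10.
Lower bound 2|A|-1 is attained iff A is an arithmetic progression.
Enumerate sums a + a' for a ≤ a' (symmetric, so this suffices):
a = -4: -4+-4=-8, -4+7=3, -4+10=6, -4+11=7
a = 7: 7+7=14, 7+10=17, 7+11=18
a = 10: 10+10=20, 10+11=21
a = 11: 11+11=22
Distinct sums: {-8, 3, 6, 7, 14, 17, 18, 20, 21, 22}
|A + A| = 10

|A + A| = 10


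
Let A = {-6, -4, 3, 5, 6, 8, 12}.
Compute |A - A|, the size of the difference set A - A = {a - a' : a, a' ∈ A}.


A - A = {a - a' : a, a' ∈ A}; |A| = 7.
Bounds: 2|A|-1 ≤ |A - A| ≤ |A|² - |A| + 1, i.e. 13 ≤ |A - A| ≤ 43.
Note: 0 ∈ A - A always (from a - a). The set is symmetric: if d ∈ A - A then -d ∈ A - A.
Enumerate nonzero differences d = a - a' with a > a' (then include -d):
Positive differences: {1, 2, 3, 4, 5, 6, 7, 9, 10, 11, 12, 14, 16, 18}
Full difference set: {0} ∪ (positive diffs) ∪ (negative diffs).
|A - A| = 1 + 2·14 = 29 (matches direct enumeration: 29).

|A - A| = 29


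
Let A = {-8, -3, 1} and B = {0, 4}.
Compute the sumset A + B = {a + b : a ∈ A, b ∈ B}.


A + B = {a + b : a ∈ A, b ∈ B}.
Enumerate all |A|·|B| = 3·2 = 6 pairs (a, b) and collect distinct sums.
a = -8: -8+0=-8, -8+4=-4
a = -3: -3+0=-3, -3+4=1
a = 1: 1+0=1, 1+4=5
Collecting distinct sums: A + B = {-8, -4, -3, 1, 5}
|A + B| = 5

A + B = {-8, -4, -3, 1, 5}


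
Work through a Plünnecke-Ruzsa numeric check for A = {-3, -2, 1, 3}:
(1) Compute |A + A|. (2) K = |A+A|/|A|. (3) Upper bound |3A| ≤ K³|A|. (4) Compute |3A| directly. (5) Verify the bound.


|A| = 4.
Step 1: Compute A + A by enumerating all 16 pairs.
A + A = {-6, -5, -4, -2, -1, 0, 1, 2, 4, 6}, so |A + A| = 10.
Step 2: Doubling constant K = |A + A|/|A| = 10/4 = 10/4 ≈ 2.5000.
Step 3: Plünnecke-Ruzsa gives |3A| ≤ K³·|A| = (2.5000)³ · 4 ≈ 62.5000.
Step 4: Compute 3A = A + A + A directly by enumerating all triples (a,b,c) ∈ A³; |3A| = 17.
Step 5: Check 17 ≤ 62.5000? Yes ✓.

K = 10/4, Plünnecke-Ruzsa bound K³|A| ≈ 62.5000, |3A| = 17, inequality holds.


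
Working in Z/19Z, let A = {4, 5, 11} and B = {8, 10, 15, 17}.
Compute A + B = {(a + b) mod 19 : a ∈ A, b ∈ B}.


Work in Z/19Z: reduce every sum a + b modulo 19.
Enumerate all 12 pairs:
a = 4: 4+8=12, 4+10=14, 4+15=0, 4+17=2
a = 5: 5+8=13, 5+10=15, 5+15=1, 5+17=3
a = 11: 11+8=0, 11+10=2, 11+15=7, 11+17=9
Distinct residues collected: {0, 1, 2, 3, 7, 9, 12, 13, 14, 15}
|A + B| = 10 (out of 19 total residues).

A + B = {0, 1, 2, 3, 7, 9, 12, 13, 14, 15}


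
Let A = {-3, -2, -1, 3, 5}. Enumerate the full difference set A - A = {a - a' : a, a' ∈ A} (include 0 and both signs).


A - A = {a - a' : a, a' ∈ A}.
Compute a - a' for each ordered pair (a, a'):
a = -3: -3--3=0, -3--2=-1, -3--1=-2, -3-3=-6, -3-5=-8
a = -2: -2--3=1, -2--2=0, -2--1=-1, -2-3=-5, -2-5=-7
a = -1: -1--3=2, -1--2=1, -1--1=0, -1-3=-4, -1-5=-6
a = 3: 3--3=6, 3--2=5, 3--1=4, 3-3=0, 3-5=-2
a = 5: 5--3=8, 5--2=7, 5--1=6, 5-3=2, 5-5=0
Collecting distinct values (and noting 0 appears from a-a):
A - A = {-8, -7, -6, -5, -4, -2, -1, 0, 1, 2, 4, 5, 6, 7, 8}
|A - A| = 15

A - A = {-8, -7, -6, -5, -4, -2, -1, 0, 1, 2, 4, 5, 6, 7, 8}


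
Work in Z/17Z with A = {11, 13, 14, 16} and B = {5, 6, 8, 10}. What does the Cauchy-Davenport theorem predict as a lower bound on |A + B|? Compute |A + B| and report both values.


Cauchy-Davenport: |A + B| ≥ min(p, |A| + |B| - 1) for A, B nonempty in Z/pZ.
|A| = 4, |B| = 4, p = 17.
CD lower bound = min(17, 4 + 4 - 1) = min(17, 7) = 7.
Compute A + B mod 17 directly:
a = 11: 11+5=16, 11+6=0, 11+8=2, 11+10=4
a = 13: 13+5=1, 13+6=2, 13+8=4, 13+10=6
a = 14: 14+5=2, 14+6=3, 14+8=5, 14+10=7
a = 16: 16+5=4, 16+6=5, 16+8=7, 16+10=9
A + B = {0, 1, 2, 3, 4, 5, 6, 7, 9, 16}, so |A + B| = 10.
Verify: 10 ≥ 7? Yes ✓.

CD lower bound = 7, actual |A + B| = 10.


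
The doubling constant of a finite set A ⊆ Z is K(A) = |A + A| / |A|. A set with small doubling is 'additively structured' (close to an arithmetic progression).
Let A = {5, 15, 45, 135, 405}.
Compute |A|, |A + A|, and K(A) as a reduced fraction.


|A| = 5.
Compute A + A by enumerating all 25 pairs.
A + A = {10, 20, 30, 50, 60, 90, 140, 150, 180, 270, 410, 420, 450, 540, 810}, so |A + A| = 15.
K = |A + A| / |A| = 15/5 = 3/1 ≈ 3.0000.
Reference: AP of size 5 gives K = 9/5 ≈ 1.8000; a fully generic set of size 5 gives K ≈ 3.0000.

|A| = 5, |A + A| = 15, K = 15/5 = 3/1.


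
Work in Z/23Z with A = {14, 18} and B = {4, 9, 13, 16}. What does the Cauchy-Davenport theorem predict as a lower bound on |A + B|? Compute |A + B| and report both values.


Cauchy-Davenport: |A + B| ≥ min(p, |A| + |B| - 1) for A, B nonempty in Z/pZ.
|A| = 2, |B| = 4, p = 23.
CD lower bound = min(23, 2 + 4 - 1) = min(23, 5) = 5.
Compute A + B mod 23 directly:
a = 14: 14+4=18, 14+9=0, 14+13=4, 14+16=7
a = 18: 18+4=22, 18+9=4, 18+13=8, 18+16=11
A + B = {0, 4, 7, 8, 11, 18, 22}, so |A + B| = 7.
Verify: 7 ≥ 5? Yes ✓.

CD lower bound = 5, actual |A + B| = 7.


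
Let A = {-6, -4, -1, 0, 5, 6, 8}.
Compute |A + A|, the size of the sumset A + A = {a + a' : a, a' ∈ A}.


A + A = {a + a' : a, a' ∈ A}; |A| = 7.
General bounds: 2|A| - 1 ≤ |A + A| ≤ |A|(|A|+1)/2, i.e. 13 ≤ |A + A| ≤ 28.
Lower bound 2|A|-1 is attained iff A is an arithmetic progression.
Enumerate sums a + a' for a ≤ a' (symmetric, so this suffices):
a = -6: -6+-6=-12, -6+-4=-10, -6+-1=-7, -6+0=-6, -6+5=-1, -6+6=0, -6+8=2
a = -4: -4+-4=-8, -4+-1=-5, -4+0=-4, -4+5=1, -4+6=2, -4+8=4
a = -1: -1+-1=-2, -1+0=-1, -1+5=4, -1+6=5, -1+8=7
a = 0: 0+0=0, 0+5=5, 0+6=6, 0+8=8
a = 5: 5+5=10, 5+6=11, 5+8=13
a = 6: 6+6=12, 6+8=14
a = 8: 8+8=16
Distinct sums: {-12, -10, -8, -7, -6, -5, -4, -2, -1, 0, 1, 2, 4, 5, 6, 7, 8, 10, 11, 12, 13, 14, 16}
|A + A| = 23

|A + A| = 23


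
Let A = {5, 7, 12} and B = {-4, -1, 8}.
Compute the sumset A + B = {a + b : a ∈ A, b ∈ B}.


A + B = {a + b : a ∈ A, b ∈ B}.
Enumerate all |A|·|B| = 3·3 = 9 pairs (a, b) and collect distinct sums.
a = 5: 5+-4=1, 5+-1=4, 5+8=13
a = 7: 7+-4=3, 7+-1=6, 7+8=15
a = 12: 12+-4=8, 12+-1=11, 12+8=20
Collecting distinct sums: A + B = {1, 3, 4, 6, 8, 11, 13, 15, 20}
|A + B| = 9

A + B = {1, 3, 4, 6, 8, 11, 13, 15, 20}


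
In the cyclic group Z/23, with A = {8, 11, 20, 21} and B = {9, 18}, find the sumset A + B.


Work in Z/23Z: reduce every sum a + b modulo 23.
Enumerate all 8 pairs:
a = 8: 8+9=17, 8+18=3
a = 11: 11+9=20, 11+18=6
a = 20: 20+9=6, 20+18=15
a = 21: 21+9=7, 21+18=16
Distinct residues collected: {3, 6, 7, 15, 16, 17, 20}
|A + B| = 7 (out of 23 total residues).

A + B = {3, 6, 7, 15, 16, 17, 20}


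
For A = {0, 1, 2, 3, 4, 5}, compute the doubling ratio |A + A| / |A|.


|A| = 6.
Compute A + A by enumerating all 36 pairs.
A + A = {0, 1, 2, 3, 4, 5, 6, 7, 8, 9, 10}, so |A + A| = 11.
K = |A + A| / |A| = 11/6 (already in lowest terms) ≈ 1.8333.
Reference: AP of size 6 gives K = 11/6 ≈ 1.8333; a fully generic set of size 6 gives K ≈ 3.5000.

|A| = 6, |A + A| = 11, K = 11/6.


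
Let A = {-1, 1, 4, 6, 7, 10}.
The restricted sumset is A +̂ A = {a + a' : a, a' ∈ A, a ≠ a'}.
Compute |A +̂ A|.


Restricted sumset: A +̂ A = {a + a' : a ∈ A, a' ∈ A, a ≠ a'}.
Equivalently, take A + A and drop any sum 2a that is achievable ONLY as a + a for a ∈ A (i.e. sums representable only with equal summands).
Enumerate pairs (a, a') with a < a' (symmetric, so each unordered pair gives one sum; this covers all a ≠ a'):
  -1 + 1 = 0
  -1 + 4 = 3
  -1 + 6 = 5
  -1 + 7 = 6
  -1 + 10 = 9
  1 + 4 = 5
  1 + 6 = 7
  1 + 7 = 8
  1 + 10 = 11
  4 + 6 = 10
  4 + 7 = 11
  4 + 10 = 14
  6 + 7 = 13
  6 + 10 = 16
  7 + 10 = 17
Collected distinct sums: {0, 3, 5, 6, 7, 8, 9, 10, 11, 13, 14, 16, 17}
|A +̂ A| = 13
(Reference bound: |A +̂ A| ≥ 2|A| - 3 for |A| ≥ 2, with |A| = 6 giving ≥ 9.)

|A +̂ A| = 13


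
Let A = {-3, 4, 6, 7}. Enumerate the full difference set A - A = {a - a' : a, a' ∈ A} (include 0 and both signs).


A - A = {a - a' : a, a' ∈ A}.
Compute a - a' for each ordered pair (a, a'):
a = -3: -3--3=0, -3-4=-7, -3-6=-9, -3-7=-10
a = 4: 4--3=7, 4-4=0, 4-6=-2, 4-7=-3
a = 6: 6--3=9, 6-4=2, 6-6=0, 6-7=-1
a = 7: 7--3=10, 7-4=3, 7-6=1, 7-7=0
Collecting distinct values (and noting 0 appears from a-a):
A - A = {-10, -9, -7, -3, -2, -1, 0, 1, 2, 3, 7, 9, 10}
|A - A| = 13

A - A = {-10, -9, -7, -3, -2, -1, 0, 1, 2, 3, 7, 9, 10}


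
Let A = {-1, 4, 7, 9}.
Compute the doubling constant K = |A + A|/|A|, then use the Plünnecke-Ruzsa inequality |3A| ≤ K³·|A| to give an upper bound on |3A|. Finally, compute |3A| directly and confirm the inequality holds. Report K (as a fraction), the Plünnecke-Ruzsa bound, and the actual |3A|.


|A| = 4.
Step 1: Compute A + A by enumerating all 16 pairs.
A + A = {-2, 3, 6, 8, 11, 13, 14, 16, 18}, so |A + A| = 9.
Step 2: Doubling constant K = |A + A|/|A| = 9/4 = 9/4 ≈ 2.2500.
Step 3: Plünnecke-Ruzsa gives |3A| ≤ K³·|A| = (2.2500)³ · 4 ≈ 45.5625.
Step 4: Compute 3A = A + A + A directly by enumerating all triples (a,b,c) ∈ A³; |3A| = 16.
Step 5: Check 16 ≤ 45.5625? Yes ✓.

K = 9/4, Plünnecke-Ruzsa bound K³|A| ≈ 45.5625, |3A| = 16, inequality holds.


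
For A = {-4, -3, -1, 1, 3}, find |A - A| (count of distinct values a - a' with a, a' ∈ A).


A - A = {a - a' : a, a' ∈ A}; |A| = 5.
Bounds: 2|A|-1 ≤ |A - A| ≤ |A|² - |A| + 1, i.e. 9 ≤ |A - A| ≤ 21.
Note: 0 ∈ A - A always (from a - a). The set is symmetric: if d ∈ A - A then -d ∈ A - A.
Enumerate nonzero differences d = a - a' with a > a' (then include -d):
Positive differences: {1, 2, 3, 4, 5, 6, 7}
Full difference set: {0} ∪ (positive diffs) ∪ (negative diffs).
|A - A| = 1 + 2·7 = 15 (matches direct enumeration: 15).

|A - A| = 15


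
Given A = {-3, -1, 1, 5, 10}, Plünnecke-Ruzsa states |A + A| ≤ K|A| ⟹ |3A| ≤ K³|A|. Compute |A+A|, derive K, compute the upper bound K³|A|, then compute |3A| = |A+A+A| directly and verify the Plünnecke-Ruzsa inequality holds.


|A| = 5.
Step 1: Compute A + A by enumerating all 25 pairs.
A + A = {-6, -4, -2, 0, 2, 4, 6, 7, 9, 10, 11, 15, 20}, so |A + A| = 13.
Step 2: Doubling constant K = |A + A|/|A| = 13/5 = 13/5 ≈ 2.6000.
Step 3: Plünnecke-Ruzsa gives |3A| ≤ K³·|A| = (2.6000)³ · 5 ≈ 87.8800.
Step 4: Compute 3A = A + A + A directly by enumerating all triples (a,b,c) ∈ A³; |3A| = 25.
Step 5: Check 25 ≤ 87.8800? Yes ✓.

K = 13/5, Plünnecke-Ruzsa bound K³|A| ≈ 87.8800, |3A| = 25, inequality holds.


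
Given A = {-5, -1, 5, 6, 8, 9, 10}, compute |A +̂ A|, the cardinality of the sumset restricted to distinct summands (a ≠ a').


Restricted sumset: A +̂ A = {a + a' : a ∈ A, a' ∈ A, a ≠ a'}.
Equivalently, take A + A and drop any sum 2a that is achievable ONLY as a + a for a ∈ A (i.e. sums representable only with equal summands).
Enumerate pairs (a, a') with a < a' (symmetric, so each unordered pair gives one sum; this covers all a ≠ a'):
  -5 + -1 = -6
  -5 + 5 = 0
  -5 + 6 = 1
  -5 + 8 = 3
  -5 + 9 = 4
  -5 + 10 = 5
  -1 + 5 = 4
  -1 + 6 = 5
  -1 + 8 = 7
  -1 + 9 = 8
  -1 + 10 = 9
  5 + 6 = 11
  5 + 8 = 13
  5 + 9 = 14
  5 + 10 = 15
  6 + 8 = 14
  6 + 9 = 15
  6 + 10 = 16
  8 + 9 = 17
  8 + 10 = 18
  9 + 10 = 19
Collected distinct sums: {-6, 0, 1, 3, 4, 5, 7, 8, 9, 11, 13, 14, 15, 16, 17, 18, 19}
|A +̂ A| = 17
(Reference bound: |A +̂ A| ≥ 2|A| - 3 for |A| ≥ 2, with |A| = 7 giving ≥ 11.)

|A +̂ A| = 17


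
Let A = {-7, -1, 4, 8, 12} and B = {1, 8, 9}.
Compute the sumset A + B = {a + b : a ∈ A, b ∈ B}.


A + B = {a + b : a ∈ A, b ∈ B}.
Enumerate all |A|·|B| = 5·3 = 15 pairs (a, b) and collect distinct sums.
a = -7: -7+1=-6, -7+8=1, -7+9=2
a = -1: -1+1=0, -1+8=7, -1+9=8
a = 4: 4+1=5, 4+8=12, 4+9=13
a = 8: 8+1=9, 8+8=16, 8+9=17
a = 12: 12+1=13, 12+8=20, 12+9=21
Collecting distinct sums: A + B = {-6, 0, 1, 2, 5, 7, 8, 9, 12, 13, 16, 17, 20, 21}
|A + B| = 14

A + B = {-6, 0, 1, 2, 5, 7, 8, 9, 12, 13, 16, 17, 20, 21}


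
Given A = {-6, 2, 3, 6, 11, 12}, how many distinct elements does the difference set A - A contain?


A - A = {a - a' : a, a' ∈ A}; |A| = 6.
Bounds: 2|A|-1 ≤ |A - A| ≤ |A|² - |A| + 1, i.e. 11 ≤ |A - A| ≤ 31.
Note: 0 ∈ A - A always (from a - a). The set is symmetric: if d ∈ A - A then -d ∈ A - A.
Enumerate nonzero differences d = a - a' with a > a' (then include -d):
Positive differences: {1, 3, 4, 5, 6, 8, 9, 10, 12, 17, 18}
Full difference set: {0} ∪ (positive diffs) ∪ (negative diffs).
|A - A| = 1 + 2·11 = 23 (matches direct enumeration: 23).

|A - A| = 23


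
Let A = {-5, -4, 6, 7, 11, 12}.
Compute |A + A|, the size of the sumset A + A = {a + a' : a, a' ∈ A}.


A + A = {a + a' : a, a' ∈ A}; |A| = 6.
General bounds: 2|A| - 1 ≤ |A + A| ≤ |A|(|A|+1)/2, i.e. 11 ≤ |A + A| ≤ 21.
Lower bound 2|A|-1 is attained iff A is an arithmetic progression.
Enumerate sums a + a' for a ≤ a' (symmetric, so this suffices):
a = -5: -5+-5=-10, -5+-4=-9, -5+6=1, -5+7=2, -5+11=6, -5+12=7
a = -4: -4+-4=-8, -4+6=2, -4+7=3, -4+11=7, -4+12=8
a = 6: 6+6=12, 6+7=13, 6+11=17, 6+12=18
a = 7: 7+7=14, 7+11=18, 7+12=19
a = 11: 11+11=22, 11+12=23
a = 12: 12+12=24
Distinct sums: {-10, -9, -8, 1, 2, 3, 6, 7, 8, 12, 13, 14, 17, 18, 19, 22, 23, 24}
|A + A| = 18

|A + A| = 18


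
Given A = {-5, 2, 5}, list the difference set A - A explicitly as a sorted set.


A - A = {a - a' : a, a' ∈ A}.
Compute a - a' for each ordered pair (a, a'):
a = -5: -5--5=0, -5-2=-7, -5-5=-10
a = 2: 2--5=7, 2-2=0, 2-5=-3
a = 5: 5--5=10, 5-2=3, 5-5=0
Collecting distinct values (and noting 0 appears from a-a):
A - A = {-10, -7, -3, 0, 3, 7, 10}
|A - A| = 7

A - A = {-10, -7, -3, 0, 3, 7, 10}


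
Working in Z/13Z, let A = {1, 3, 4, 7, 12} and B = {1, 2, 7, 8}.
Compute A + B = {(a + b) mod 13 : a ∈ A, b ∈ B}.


Work in Z/13Z: reduce every sum a + b modulo 13.
Enumerate all 20 pairs:
a = 1: 1+1=2, 1+2=3, 1+7=8, 1+8=9
a = 3: 3+1=4, 3+2=5, 3+7=10, 3+8=11
a = 4: 4+1=5, 4+2=6, 4+7=11, 4+8=12
a = 7: 7+1=8, 7+2=9, 7+7=1, 7+8=2
a = 12: 12+1=0, 12+2=1, 12+7=6, 12+8=7
Distinct residues collected: {0, 1, 2, 3, 4, 5, 6, 7, 8, 9, 10, 11, 12}
|A + B| = 13 (out of 13 total residues).

A + B = {0, 1, 2, 3, 4, 5, 6, 7, 8, 9, 10, 11, 12}


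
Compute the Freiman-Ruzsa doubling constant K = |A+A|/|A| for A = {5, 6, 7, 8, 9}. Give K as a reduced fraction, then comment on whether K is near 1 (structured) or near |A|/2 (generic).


|A| = 5.
Compute A + A by enumerating all 25 pairs.
A + A = {10, 11, 12, 13, 14, 15, 16, 17, 18}, so |A + A| = 9.
K = |A + A| / |A| = 9/5 (already in lowest terms) ≈ 1.8000.
Reference: AP of size 5 gives K = 9/5 ≈ 1.8000; a fully generic set of size 5 gives K ≈ 3.0000.

|A| = 5, |A + A| = 9, K = 9/5.


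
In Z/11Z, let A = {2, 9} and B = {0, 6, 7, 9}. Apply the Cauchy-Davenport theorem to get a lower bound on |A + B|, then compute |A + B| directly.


Cauchy-Davenport: |A + B| ≥ min(p, |A| + |B| - 1) for A, B nonempty in Z/pZ.
|A| = 2, |B| = 4, p = 11.
CD lower bound = min(11, 2 + 4 - 1) = min(11, 5) = 5.
Compute A + B mod 11 directly:
a = 2: 2+0=2, 2+6=8, 2+7=9, 2+9=0
a = 9: 9+0=9, 9+6=4, 9+7=5, 9+9=7
A + B = {0, 2, 4, 5, 7, 8, 9}, so |A + B| = 7.
Verify: 7 ≥ 5? Yes ✓.

CD lower bound = 5, actual |A + B| = 7.


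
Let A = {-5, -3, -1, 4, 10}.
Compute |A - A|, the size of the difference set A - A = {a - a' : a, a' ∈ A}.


A - A = {a - a' : a, a' ∈ A}; |A| = 5.
Bounds: 2|A|-1 ≤ |A - A| ≤ |A|² - |A| + 1, i.e. 9 ≤ |A - A| ≤ 21.
Note: 0 ∈ A - A always (from a - a). The set is symmetric: if d ∈ A - A then -d ∈ A - A.
Enumerate nonzero differences d = a - a' with a > a' (then include -d):
Positive differences: {2, 4, 5, 6, 7, 9, 11, 13, 15}
Full difference set: {0} ∪ (positive diffs) ∪ (negative diffs).
|A - A| = 1 + 2·9 = 19 (matches direct enumeration: 19).

|A - A| = 19


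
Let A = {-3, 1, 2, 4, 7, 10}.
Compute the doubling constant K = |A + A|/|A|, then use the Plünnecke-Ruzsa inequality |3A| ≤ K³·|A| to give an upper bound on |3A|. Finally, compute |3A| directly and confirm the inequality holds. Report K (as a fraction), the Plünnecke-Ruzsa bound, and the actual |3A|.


|A| = 6.
Step 1: Compute A + A by enumerating all 36 pairs.
A + A = {-6, -2, -1, 1, 2, 3, 4, 5, 6, 7, 8, 9, 11, 12, 14, 17, 20}, so |A + A| = 17.
Step 2: Doubling constant K = |A + A|/|A| = 17/6 = 17/6 ≈ 2.8333.
Step 3: Plünnecke-Ruzsa gives |3A| ≤ K³·|A| = (2.8333)³ · 6 ≈ 136.4722.
Step 4: Compute 3A = A + A + A directly by enumerating all triples (a,b,c) ∈ A³; |3A| = 30.
Step 5: Check 30 ≤ 136.4722? Yes ✓.

K = 17/6, Plünnecke-Ruzsa bound K³|A| ≈ 136.4722, |3A| = 30, inequality holds.


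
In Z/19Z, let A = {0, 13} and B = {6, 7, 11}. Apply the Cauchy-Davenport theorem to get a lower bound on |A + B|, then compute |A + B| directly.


Cauchy-Davenport: |A + B| ≥ min(p, |A| + |B| - 1) for A, B nonempty in Z/pZ.
|A| = 2, |B| = 3, p = 19.
CD lower bound = min(19, 2 + 3 - 1) = min(19, 4) = 4.
Compute A + B mod 19 directly:
a = 0: 0+6=6, 0+7=7, 0+11=11
a = 13: 13+6=0, 13+7=1, 13+11=5
A + B = {0, 1, 5, 6, 7, 11}, so |A + B| = 6.
Verify: 6 ≥ 4? Yes ✓.

CD lower bound = 4, actual |A + B| = 6.


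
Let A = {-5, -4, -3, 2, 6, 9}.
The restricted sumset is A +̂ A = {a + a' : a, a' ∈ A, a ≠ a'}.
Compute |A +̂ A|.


Restricted sumset: A +̂ A = {a + a' : a ∈ A, a' ∈ A, a ≠ a'}.
Equivalently, take A + A and drop any sum 2a that is achievable ONLY as a + a for a ∈ A (i.e. sums representable only with equal summands).
Enumerate pairs (a, a') with a < a' (symmetric, so each unordered pair gives one sum; this covers all a ≠ a'):
  -5 + -4 = -9
  -5 + -3 = -8
  -5 + 2 = -3
  -5 + 6 = 1
  -5 + 9 = 4
  -4 + -3 = -7
  -4 + 2 = -2
  -4 + 6 = 2
  -4 + 9 = 5
  -3 + 2 = -1
  -3 + 6 = 3
  -3 + 9 = 6
  2 + 6 = 8
  2 + 9 = 11
  6 + 9 = 15
Collected distinct sums: {-9, -8, -7, -3, -2, -1, 1, 2, 3, 4, 5, 6, 8, 11, 15}
|A +̂ A| = 15
(Reference bound: |A +̂ A| ≥ 2|A| - 3 for |A| ≥ 2, with |A| = 6 giving ≥ 9.)

|A +̂ A| = 15


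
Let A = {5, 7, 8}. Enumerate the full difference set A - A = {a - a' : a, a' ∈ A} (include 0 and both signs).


A - A = {a - a' : a, a' ∈ A}.
Compute a - a' for each ordered pair (a, a'):
a = 5: 5-5=0, 5-7=-2, 5-8=-3
a = 7: 7-5=2, 7-7=0, 7-8=-1
a = 8: 8-5=3, 8-7=1, 8-8=0
Collecting distinct values (and noting 0 appears from a-a):
A - A = {-3, -2, -1, 0, 1, 2, 3}
|A - A| = 7

A - A = {-3, -2, -1, 0, 1, 2, 3}


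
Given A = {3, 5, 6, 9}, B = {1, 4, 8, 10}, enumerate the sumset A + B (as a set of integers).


A + B = {a + b : a ∈ A, b ∈ B}.
Enumerate all |A|·|B| = 4·4 = 16 pairs (a, b) and collect distinct sums.
a = 3: 3+1=4, 3+4=7, 3+8=11, 3+10=13
a = 5: 5+1=6, 5+4=9, 5+8=13, 5+10=15
a = 6: 6+1=7, 6+4=10, 6+8=14, 6+10=16
a = 9: 9+1=10, 9+4=13, 9+8=17, 9+10=19
Collecting distinct sums: A + B = {4, 6, 7, 9, 10, 11, 13, 14, 15, 16, 17, 19}
|A + B| = 12

A + B = {4, 6, 7, 9, 10, 11, 13, 14, 15, 16, 17, 19}


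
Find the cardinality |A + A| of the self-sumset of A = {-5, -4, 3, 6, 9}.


A + A = {a + a' : a, a' ∈ A}; |A| = 5.
General bounds: 2|A| - 1 ≤ |A + A| ≤ |A|(|A|+1)/2, i.e. 9 ≤ |A + A| ≤ 15.
Lower bound 2|A|-1 is attained iff A is an arithmetic progression.
Enumerate sums a + a' for a ≤ a' (symmetric, so this suffices):
a = -5: -5+-5=-10, -5+-4=-9, -5+3=-2, -5+6=1, -5+9=4
a = -4: -4+-4=-8, -4+3=-1, -4+6=2, -4+9=5
a = 3: 3+3=6, 3+6=9, 3+9=12
a = 6: 6+6=12, 6+9=15
a = 9: 9+9=18
Distinct sums: {-10, -9, -8, -2, -1, 1, 2, 4, 5, 6, 9, 12, 15, 18}
|A + A| = 14

|A + A| = 14


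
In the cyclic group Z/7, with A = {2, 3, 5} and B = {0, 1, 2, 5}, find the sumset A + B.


Work in Z/7Z: reduce every sum a + b modulo 7.
Enumerate all 12 pairs:
a = 2: 2+0=2, 2+1=3, 2+2=4, 2+5=0
a = 3: 3+0=3, 3+1=4, 3+2=5, 3+5=1
a = 5: 5+0=5, 5+1=6, 5+2=0, 5+5=3
Distinct residues collected: {0, 1, 2, 3, 4, 5, 6}
|A + B| = 7 (out of 7 total residues).

A + B = {0, 1, 2, 3, 4, 5, 6}


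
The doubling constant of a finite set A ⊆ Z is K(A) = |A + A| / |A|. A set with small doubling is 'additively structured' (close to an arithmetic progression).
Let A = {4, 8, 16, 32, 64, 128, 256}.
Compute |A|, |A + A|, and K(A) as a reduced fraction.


|A| = 7.
Compute A + A by enumerating all 49 pairs.
A + A = {8, 12, 16, 20, 24, 32, 36, 40, 48, 64, 68, 72, 80, 96, 128, 132, 136, 144, 160, 192, 256, 260, 264, 272, 288, 320, 384, 512}, so |A + A| = 28.
K = |A + A| / |A| = 28/7 = 4/1 ≈ 4.0000.
Reference: AP of size 7 gives K = 13/7 ≈ 1.8571; a fully generic set of size 7 gives K ≈ 4.0000.

|A| = 7, |A + A| = 28, K = 28/7 = 4/1.


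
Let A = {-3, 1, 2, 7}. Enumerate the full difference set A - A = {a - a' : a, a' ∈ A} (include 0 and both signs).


A - A = {a - a' : a, a' ∈ A}.
Compute a - a' for each ordered pair (a, a'):
a = -3: -3--3=0, -3-1=-4, -3-2=-5, -3-7=-10
a = 1: 1--3=4, 1-1=0, 1-2=-1, 1-7=-6
a = 2: 2--3=5, 2-1=1, 2-2=0, 2-7=-5
a = 7: 7--3=10, 7-1=6, 7-2=5, 7-7=0
Collecting distinct values (and noting 0 appears from a-a):
A - A = {-10, -6, -5, -4, -1, 0, 1, 4, 5, 6, 10}
|A - A| = 11

A - A = {-10, -6, -5, -4, -1, 0, 1, 4, 5, 6, 10}


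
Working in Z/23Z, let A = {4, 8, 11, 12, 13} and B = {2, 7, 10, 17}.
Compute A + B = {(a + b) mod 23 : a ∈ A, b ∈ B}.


Work in Z/23Z: reduce every sum a + b modulo 23.
Enumerate all 20 pairs:
a = 4: 4+2=6, 4+7=11, 4+10=14, 4+17=21
a = 8: 8+2=10, 8+7=15, 8+10=18, 8+17=2
a = 11: 11+2=13, 11+7=18, 11+10=21, 11+17=5
a = 12: 12+2=14, 12+7=19, 12+10=22, 12+17=6
a = 13: 13+2=15, 13+7=20, 13+10=0, 13+17=7
Distinct residues collected: {0, 2, 5, 6, 7, 10, 11, 13, 14, 15, 18, 19, 20, 21, 22}
|A + B| = 15 (out of 23 total residues).

A + B = {0, 2, 5, 6, 7, 10, 11, 13, 14, 15, 18, 19, 20, 21, 22}


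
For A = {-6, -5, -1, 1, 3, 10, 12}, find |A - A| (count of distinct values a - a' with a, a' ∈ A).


A - A = {a - a' : a, a' ∈ A}; |A| = 7.
Bounds: 2|A|-1 ≤ |A - A| ≤ |A|² - |A| + 1, i.e. 13 ≤ |A - A| ≤ 43.
Note: 0 ∈ A - A always (from a - a). The set is symmetric: if d ∈ A - A then -d ∈ A - A.
Enumerate nonzero differences d = a - a' with a > a' (then include -d):
Positive differences: {1, 2, 4, 5, 6, 7, 8, 9, 11, 13, 15, 16, 17, 18}
Full difference set: {0} ∪ (positive diffs) ∪ (negative diffs).
|A - A| = 1 + 2·14 = 29 (matches direct enumeration: 29).

|A - A| = 29


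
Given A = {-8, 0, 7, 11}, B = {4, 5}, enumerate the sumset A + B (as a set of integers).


A + B = {a + b : a ∈ A, b ∈ B}.
Enumerate all |A|·|B| = 4·2 = 8 pairs (a, b) and collect distinct sums.
a = -8: -8+4=-4, -8+5=-3
a = 0: 0+4=4, 0+5=5
a = 7: 7+4=11, 7+5=12
a = 11: 11+4=15, 11+5=16
Collecting distinct sums: A + B = {-4, -3, 4, 5, 11, 12, 15, 16}
|A + B| = 8

A + B = {-4, -3, 4, 5, 11, 12, 15, 16}


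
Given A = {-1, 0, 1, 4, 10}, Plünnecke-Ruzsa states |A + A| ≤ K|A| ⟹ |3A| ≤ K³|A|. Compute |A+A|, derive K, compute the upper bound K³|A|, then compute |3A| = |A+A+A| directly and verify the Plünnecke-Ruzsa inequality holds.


|A| = 5.
Step 1: Compute A + A by enumerating all 25 pairs.
A + A = {-2, -1, 0, 1, 2, 3, 4, 5, 8, 9, 10, 11, 14, 20}, so |A + A| = 14.
Step 2: Doubling constant K = |A + A|/|A| = 14/5 = 14/5 ≈ 2.8000.
Step 3: Plünnecke-Ruzsa gives |3A| ≤ K³·|A| = (2.8000)³ · 5 ≈ 109.7600.
Step 4: Compute 3A = A + A + A directly by enumerating all triples (a,b,c) ∈ A³; |3A| = 25.
Step 5: Check 25 ≤ 109.7600? Yes ✓.

K = 14/5, Plünnecke-Ruzsa bound K³|A| ≈ 109.7600, |3A| = 25, inequality holds.


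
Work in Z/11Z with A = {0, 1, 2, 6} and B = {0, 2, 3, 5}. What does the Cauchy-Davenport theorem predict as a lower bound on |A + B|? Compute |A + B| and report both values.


Cauchy-Davenport: |A + B| ≥ min(p, |A| + |B| - 1) for A, B nonempty in Z/pZ.
|A| = 4, |B| = 4, p = 11.
CD lower bound = min(11, 4 + 4 - 1) = min(11, 7) = 7.
Compute A + B mod 11 directly:
a = 0: 0+0=0, 0+2=2, 0+3=3, 0+5=5
a = 1: 1+0=1, 1+2=3, 1+3=4, 1+5=6
a = 2: 2+0=2, 2+2=4, 2+3=5, 2+5=7
a = 6: 6+0=6, 6+2=8, 6+3=9, 6+5=0
A + B = {0, 1, 2, 3, 4, 5, 6, 7, 8, 9}, so |A + B| = 10.
Verify: 10 ≥ 7? Yes ✓.

CD lower bound = 7, actual |A + B| = 10.


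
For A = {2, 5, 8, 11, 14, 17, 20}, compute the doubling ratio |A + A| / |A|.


|A| = 7.
Compute A + A by enumerating all 49 pairs.
A + A = {4, 7, 10, 13, 16, 19, 22, 25, 28, 31, 34, 37, 40}, so |A + A| = 13.
K = |A + A| / |A| = 13/7 (already in lowest terms) ≈ 1.8571.
Reference: AP of size 7 gives K = 13/7 ≈ 1.8571; a fully generic set of size 7 gives K ≈ 4.0000.

|A| = 7, |A + A| = 13, K = 13/7.


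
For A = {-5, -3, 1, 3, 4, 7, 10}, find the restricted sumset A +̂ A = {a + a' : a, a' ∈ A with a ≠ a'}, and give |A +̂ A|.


Restricted sumset: A +̂ A = {a + a' : a ∈ A, a' ∈ A, a ≠ a'}.
Equivalently, take A + A and drop any sum 2a that is achievable ONLY as a + a for a ∈ A (i.e. sums representable only with equal summands).
Enumerate pairs (a, a') with a < a' (symmetric, so each unordered pair gives one sum; this covers all a ≠ a'):
  -5 + -3 = -8
  -5 + 1 = -4
  -5 + 3 = -2
  -5 + 4 = -1
  -5 + 7 = 2
  -5 + 10 = 5
  -3 + 1 = -2
  -3 + 3 = 0
  -3 + 4 = 1
  -3 + 7 = 4
  -3 + 10 = 7
  1 + 3 = 4
  1 + 4 = 5
  1 + 7 = 8
  1 + 10 = 11
  3 + 4 = 7
  3 + 7 = 10
  3 + 10 = 13
  4 + 7 = 11
  4 + 10 = 14
  7 + 10 = 17
Collected distinct sums: {-8, -4, -2, -1, 0, 1, 2, 4, 5, 7, 8, 10, 11, 13, 14, 17}
|A +̂ A| = 16
(Reference bound: |A +̂ A| ≥ 2|A| - 3 for |A| ≥ 2, with |A| = 7 giving ≥ 11.)

|A +̂ A| = 16


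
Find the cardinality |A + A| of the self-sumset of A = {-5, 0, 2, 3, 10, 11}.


A + A = {a + a' : a, a' ∈ A}; |A| = 6.
General bounds: 2|A| - 1 ≤ |A + A| ≤ |A|(|A|+1)/2, i.e. 11 ≤ |A + A| ≤ 21.
Lower bound 2|A|-1 is attained iff A is an arithmetic progression.
Enumerate sums a + a' for a ≤ a' (symmetric, so this suffices):
a = -5: -5+-5=-10, -5+0=-5, -5+2=-3, -5+3=-2, -5+10=5, -5+11=6
a = 0: 0+0=0, 0+2=2, 0+3=3, 0+10=10, 0+11=11
a = 2: 2+2=4, 2+3=5, 2+10=12, 2+11=13
a = 3: 3+3=6, 3+10=13, 3+11=14
a = 10: 10+10=20, 10+11=21
a = 11: 11+11=22
Distinct sums: {-10, -5, -3, -2, 0, 2, 3, 4, 5, 6, 10, 11, 12, 13, 14, 20, 21, 22}
|A + A| = 18

|A + A| = 18


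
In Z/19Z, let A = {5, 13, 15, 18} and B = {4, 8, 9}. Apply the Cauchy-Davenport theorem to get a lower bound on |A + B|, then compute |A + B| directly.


Cauchy-Davenport: |A + B| ≥ min(p, |A| + |B| - 1) for A, B nonempty in Z/pZ.
|A| = 4, |B| = 3, p = 19.
CD lower bound = min(19, 4 + 3 - 1) = min(19, 6) = 6.
Compute A + B mod 19 directly:
a = 5: 5+4=9, 5+8=13, 5+9=14
a = 13: 13+4=17, 13+8=2, 13+9=3
a = 15: 15+4=0, 15+8=4, 15+9=5
a = 18: 18+4=3, 18+8=7, 18+9=8
A + B = {0, 2, 3, 4, 5, 7, 8, 9, 13, 14, 17}, so |A + B| = 11.
Verify: 11 ≥ 6? Yes ✓.

CD lower bound = 6, actual |A + B| = 11.


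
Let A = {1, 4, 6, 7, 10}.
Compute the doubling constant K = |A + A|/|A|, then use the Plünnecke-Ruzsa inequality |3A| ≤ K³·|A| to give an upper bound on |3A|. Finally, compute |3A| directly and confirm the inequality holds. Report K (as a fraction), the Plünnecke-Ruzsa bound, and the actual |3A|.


|A| = 5.
Step 1: Compute A + A by enumerating all 25 pairs.
A + A = {2, 5, 7, 8, 10, 11, 12, 13, 14, 16, 17, 20}, so |A + A| = 12.
Step 2: Doubling constant K = |A + A|/|A| = 12/5 = 12/5 ≈ 2.4000.
Step 3: Plünnecke-Ruzsa gives |3A| ≤ K³·|A| = (2.4000)³ · 5 ≈ 69.1200.
Step 4: Compute 3A = A + A + A directly by enumerating all triples (a,b,c) ∈ A³; |3A| = 21.
Step 5: Check 21 ≤ 69.1200? Yes ✓.

K = 12/5, Plünnecke-Ruzsa bound K³|A| ≈ 69.1200, |3A| = 21, inequality holds.


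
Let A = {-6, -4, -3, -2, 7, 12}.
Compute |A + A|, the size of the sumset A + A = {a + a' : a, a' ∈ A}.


A + A = {a + a' : a, a' ∈ A}; |A| = 6.
General bounds: 2|A| - 1 ≤ |A + A| ≤ |A|(|A|+1)/2, i.e. 11 ≤ |A + A| ≤ 21.
Lower bound 2|A|-1 is attained iff A is an arithmetic progression.
Enumerate sums a + a' for a ≤ a' (symmetric, so this suffices):
a = -6: -6+-6=-12, -6+-4=-10, -6+-3=-9, -6+-2=-8, -6+7=1, -6+12=6
a = -4: -4+-4=-8, -4+-3=-7, -4+-2=-6, -4+7=3, -4+12=8
a = -3: -3+-3=-6, -3+-2=-5, -3+7=4, -3+12=9
a = -2: -2+-2=-4, -2+7=5, -2+12=10
a = 7: 7+7=14, 7+12=19
a = 12: 12+12=24
Distinct sums: {-12, -10, -9, -8, -7, -6, -5, -4, 1, 3, 4, 5, 6, 8, 9, 10, 14, 19, 24}
|A + A| = 19

|A + A| = 19


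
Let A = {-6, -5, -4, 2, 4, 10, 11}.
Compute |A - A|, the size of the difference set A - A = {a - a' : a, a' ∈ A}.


A - A = {a - a' : a, a' ∈ A}; |A| = 7.
Bounds: 2|A|-1 ≤ |A - A| ≤ |A|² - |A| + 1, i.e. 13 ≤ |A - A| ≤ 43.
Note: 0 ∈ A - A always (from a - a). The set is symmetric: if d ∈ A - A then -d ∈ A - A.
Enumerate nonzero differences d = a - a' with a > a' (then include -d):
Positive differences: {1, 2, 6, 7, 8, 9, 10, 14, 15, 16, 17}
Full difference set: {0} ∪ (positive diffs) ∪ (negative diffs).
|A - A| = 1 + 2·11 = 23 (matches direct enumeration: 23).

|A - A| = 23


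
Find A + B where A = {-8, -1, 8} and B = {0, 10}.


A + B = {a + b : a ∈ A, b ∈ B}.
Enumerate all |A|·|B| = 3·2 = 6 pairs (a, b) and collect distinct sums.
a = -8: -8+0=-8, -8+10=2
a = -1: -1+0=-1, -1+10=9
a = 8: 8+0=8, 8+10=18
Collecting distinct sums: A + B = {-8, -1, 2, 8, 9, 18}
|A + B| = 6

A + B = {-8, -1, 2, 8, 9, 18}


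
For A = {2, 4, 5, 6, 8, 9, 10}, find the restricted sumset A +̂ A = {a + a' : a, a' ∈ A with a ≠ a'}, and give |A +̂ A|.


Restricted sumset: A +̂ A = {a + a' : a ∈ A, a' ∈ A, a ≠ a'}.
Equivalently, take A + A and drop any sum 2a that is achievable ONLY as a + a for a ∈ A (i.e. sums representable only with equal summands).
Enumerate pairs (a, a') with a < a' (symmetric, so each unordered pair gives one sum; this covers all a ≠ a'):
  2 + 4 = 6
  2 + 5 = 7
  2 + 6 = 8
  2 + 8 = 10
  2 + 9 = 11
  2 + 10 = 12
  4 + 5 = 9
  4 + 6 = 10
  4 + 8 = 12
  4 + 9 = 13
  4 + 10 = 14
  5 + 6 = 11
  5 + 8 = 13
  5 + 9 = 14
  5 + 10 = 15
  6 + 8 = 14
  6 + 9 = 15
  6 + 10 = 16
  8 + 9 = 17
  8 + 10 = 18
  9 + 10 = 19
Collected distinct sums: {6, 7, 8, 9, 10, 11, 12, 13, 14, 15, 16, 17, 18, 19}
|A +̂ A| = 14
(Reference bound: |A +̂ A| ≥ 2|A| - 3 for |A| ≥ 2, with |A| = 7 giving ≥ 11.)

|A +̂ A| = 14


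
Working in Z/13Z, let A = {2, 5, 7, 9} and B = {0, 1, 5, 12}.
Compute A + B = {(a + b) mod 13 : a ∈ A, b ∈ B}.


Work in Z/13Z: reduce every sum a + b modulo 13.
Enumerate all 16 pairs:
a = 2: 2+0=2, 2+1=3, 2+5=7, 2+12=1
a = 5: 5+0=5, 5+1=6, 5+5=10, 5+12=4
a = 7: 7+0=7, 7+1=8, 7+5=12, 7+12=6
a = 9: 9+0=9, 9+1=10, 9+5=1, 9+12=8
Distinct residues collected: {1, 2, 3, 4, 5, 6, 7, 8, 9, 10, 12}
|A + B| = 11 (out of 13 total residues).

A + B = {1, 2, 3, 4, 5, 6, 7, 8, 9, 10, 12}


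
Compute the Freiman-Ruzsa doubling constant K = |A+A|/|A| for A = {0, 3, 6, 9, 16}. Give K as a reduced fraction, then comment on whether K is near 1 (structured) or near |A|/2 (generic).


|A| = 5.
Compute A + A by enumerating all 25 pairs.
A + A = {0, 3, 6, 9, 12, 15, 16, 18, 19, 22, 25, 32}, so |A + A| = 12.
K = |A + A| / |A| = 12/5 (already in lowest terms) ≈ 2.4000.
Reference: AP of size 5 gives K = 9/5 ≈ 1.8000; a fully generic set of size 5 gives K ≈ 3.0000.

|A| = 5, |A + A| = 12, K = 12/5.


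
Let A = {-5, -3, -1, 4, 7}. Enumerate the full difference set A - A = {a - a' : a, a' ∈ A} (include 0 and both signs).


A - A = {a - a' : a, a' ∈ A}.
Compute a - a' for each ordered pair (a, a'):
a = -5: -5--5=0, -5--3=-2, -5--1=-4, -5-4=-9, -5-7=-12
a = -3: -3--5=2, -3--3=0, -3--1=-2, -3-4=-7, -3-7=-10
a = -1: -1--5=4, -1--3=2, -1--1=0, -1-4=-5, -1-7=-8
a = 4: 4--5=9, 4--3=7, 4--1=5, 4-4=0, 4-7=-3
a = 7: 7--5=12, 7--3=10, 7--1=8, 7-4=3, 7-7=0
Collecting distinct values (and noting 0 appears from a-a):
A - A = {-12, -10, -9, -8, -7, -5, -4, -3, -2, 0, 2, 3, 4, 5, 7, 8, 9, 10, 12}
|A - A| = 19

A - A = {-12, -10, -9, -8, -7, -5, -4, -3, -2, 0, 2, 3, 4, 5, 7, 8, 9, 10, 12}


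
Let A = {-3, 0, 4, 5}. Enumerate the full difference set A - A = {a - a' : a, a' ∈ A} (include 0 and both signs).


A - A = {a - a' : a, a' ∈ A}.
Compute a - a' for each ordered pair (a, a'):
a = -3: -3--3=0, -3-0=-3, -3-4=-7, -3-5=-8
a = 0: 0--3=3, 0-0=0, 0-4=-4, 0-5=-5
a = 4: 4--3=7, 4-0=4, 4-4=0, 4-5=-1
a = 5: 5--3=8, 5-0=5, 5-4=1, 5-5=0
Collecting distinct values (and noting 0 appears from a-a):
A - A = {-8, -7, -5, -4, -3, -1, 0, 1, 3, 4, 5, 7, 8}
|A - A| = 13

A - A = {-8, -7, -5, -4, -3, -1, 0, 1, 3, 4, 5, 7, 8}


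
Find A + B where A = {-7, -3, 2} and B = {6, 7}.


A + B = {a + b : a ∈ A, b ∈ B}.
Enumerate all |A|·|B| = 3·2 = 6 pairs (a, b) and collect distinct sums.
a = -7: -7+6=-1, -7+7=0
a = -3: -3+6=3, -3+7=4
a = 2: 2+6=8, 2+7=9
Collecting distinct sums: A + B = {-1, 0, 3, 4, 8, 9}
|A + B| = 6

A + B = {-1, 0, 3, 4, 8, 9}


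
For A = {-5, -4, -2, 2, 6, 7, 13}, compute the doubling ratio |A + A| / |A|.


|A| = 7.
Compute A + A by enumerating all 49 pairs.
A + A = {-10, -9, -8, -7, -6, -4, -3, -2, 0, 1, 2, 3, 4, 5, 8, 9, 11, 12, 13, 14, 15, 19, 20, 26}, so |A + A| = 24.
K = |A + A| / |A| = 24/7 (already in lowest terms) ≈ 3.4286.
Reference: AP of size 7 gives K = 13/7 ≈ 1.8571; a fully generic set of size 7 gives K ≈ 4.0000.

|A| = 7, |A + A| = 24, K = 24/7.


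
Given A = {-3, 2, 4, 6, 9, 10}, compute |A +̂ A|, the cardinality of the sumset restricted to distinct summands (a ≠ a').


Restricted sumset: A +̂ A = {a + a' : a ∈ A, a' ∈ A, a ≠ a'}.
Equivalently, take A + A and drop any sum 2a that is achievable ONLY as a + a for a ∈ A (i.e. sums representable only with equal summands).
Enumerate pairs (a, a') with a < a' (symmetric, so each unordered pair gives one sum; this covers all a ≠ a'):
  -3 + 2 = -1
  -3 + 4 = 1
  -3 + 6 = 3
  -3 + 9 = 6
  -3 + 10 = 7
  2 + 4 = 6
  2 + 6 = 8
  2 + 9 = 11
  2 + 10 = 12
  4 + 6 = 10
  4 + 9 = 13
  4 + 10 = 14
  6 + 9 = 15
  6 + 10 = 16
  9 + 10 = 19
Collected distinct sums: {-1, 1, 3, 6, 7, 8, 10, 11, 12, 13, 14, 15, 16, 19}
|A +̂ A| = 14
(Reference bound: |A +̂ A| ≥ 2|A| - 3 for |A| ≥ 2, with |A| = 6 giving ≥ 9.)

|A +̂ A| = 14


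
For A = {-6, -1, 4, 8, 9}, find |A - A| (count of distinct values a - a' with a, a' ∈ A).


A - A = {a - a' : a, a' ∈ A}; |A| = 5.
Bounds: 2|A|-1 ≤ |A - A| ≤ |A|² - |A| + 1, i.e. 9 ≤ |A - A| ≤ 21.
Note: 0 ∈ A - A always (from a - a). The set is symmetric: if d ∈ A - A then -d ∈ A - A.
Enumerate nonzero differences d = a - a' with a > a' (then include -d):
Positive differences: {1, 4, 5, 9, 10, 14, 15}
Full difference set: {0} ∪ (positive diffs) ∪ (negative diffs).
|A - A| = 1 + 2·7 = 15 (matches direct enumeration: 15).

|A - A| = 15


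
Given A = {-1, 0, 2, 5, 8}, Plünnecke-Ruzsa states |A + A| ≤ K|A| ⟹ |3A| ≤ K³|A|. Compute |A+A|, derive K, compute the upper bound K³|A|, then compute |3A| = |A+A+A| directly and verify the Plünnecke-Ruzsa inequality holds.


|A| = 5.
Step 1: Compute A + A by enumerating all 25 pairs.
A + A = {-2, -1, 0, 1, 2, 4, 5, 7, 8, 10, 13, 16}, so |A + A| = 12.
Step 2: Doubling constant K = |A + A|/|A| = 12/5 = 12/5 ≈ 2.4000.
Step 3: Plünnecke-Ruzsa gives |3A| ≤ K³·|A| = (2.4000)³ · 5 ≈ 69.1200.
Step 4: Compute 3A = A + A + A directly by enumerating all triples (a,b,c) ∈ A³; |3A| = 21.
Step 5: Check 21 ≤ 69.1200? Yes ✓.

K = 12/5, Plünnecke-Ruzsa bound K³|A| ≈ 69.1200, |3A| = 21, inequality holds.


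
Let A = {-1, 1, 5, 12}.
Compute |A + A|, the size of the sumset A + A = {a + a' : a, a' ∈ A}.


A + A = {a + a' : a, a' ∈ A}; |A| = 4.
General bounds: 2|A| - 1 ≤ |A + A| ≤ |A|(|A|+1)/2, i.e. 7 ≤ |A + A| ≤ 10.
Lower bound 2|A|-1 is attained iff A is an arithmetic progression.
Enumerate sums a + a' for a ≤ a' (symmetric, so this suffices):
a = -1: -1+-1=-2, -1+1=0, -1+5=4, -1+12=11
a = 1: 1+1=2, 1+5=6, 1+12=13
a = 5: 5+5=10, 5+12=17
a = 12: 12+12=24
Distinct sums: {-2, 0, 2, 4, 6, 10, 11, 13, 17, 24}
|A + A| = 10

|A + A| = 10


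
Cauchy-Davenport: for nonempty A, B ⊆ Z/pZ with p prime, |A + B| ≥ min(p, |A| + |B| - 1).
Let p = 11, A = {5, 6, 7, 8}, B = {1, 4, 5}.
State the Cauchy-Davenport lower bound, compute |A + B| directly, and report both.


Cauchy-Davenport: |A + B| ≥ min(p, |A| + |B| - 1) for A, B nonempty in Z/pZ.
|A| = 4, |B| = 3, p = 11.
CD lower bound = min(11, 4 + 3 - 1) = min(11, 6) = 6.
Compute A + B mod 11 directly:
a = 5: 5+1=6, 5+4=9, 5+5=10
a = 6: 6+1=7, 6+4=10, 6+5=0
a = 7: 7+1=8, 7+4=0, 7+5=1
a = 8: 8+1=9, 8+4=1, 8+5=2
A + B = {0, 1, 2, 6, 7, 8, 9, 10}, so |A + B| = 8.
Verify: 8 ≥ 6? Yes ✓.

CD lower bound = 6, actual |A + B| = 8.


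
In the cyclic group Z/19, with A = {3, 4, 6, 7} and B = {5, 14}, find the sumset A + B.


Work in Z/19Z: reduce every sum a + b modulo 19.
Enumerate all 8 pairs:
a = 3: 3+5=8, 3+14=17
a = 4: 4+5=9, 4+14=18
a = 6: 6+5=11, 6+14=1
a = 7: 7+5=12, 7+14=2
Distinct residues collected: {1, 2, 8, 9, 11, 12, 17, 18}
|A + B| = 8 (out of 19 total residues).

A + B = {1, 2, 8, 9, 11, 12, 17, 18}


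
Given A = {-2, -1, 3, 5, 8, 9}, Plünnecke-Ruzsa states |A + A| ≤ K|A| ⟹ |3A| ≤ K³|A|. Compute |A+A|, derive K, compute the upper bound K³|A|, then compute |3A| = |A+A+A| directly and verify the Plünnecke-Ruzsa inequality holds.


|A| = 6.
Step 1: Compute A + A by enumerating all 36 pairs.
A + A = {-4, -3, -2, 1, 2, 3, 4, 6, 7, 8, 10, 11, 12, 13, 14, 16, 17, 18}, so |A + A| = 18.
Step 2: Doubling constant K = |A + A|/|A| = 18/6 = 18/6 ≈ 3.0000.
Step 3: Plünnecke-Ruzsa gives |3A| ≤ K³·|A| = (3.0000)³ · 6 ≈ 162.0000.
Step 4: Compute 3A = A + A + A directly by enumerating all triples (a,b,c) ∈ A³; |3A| = 33.
Step 5: Check 33 ≤ 162.0000? Yes ✓.

K = 18/6, Plünnecke-Ruzsa bound K³|A| ≈ 162.0000, |3A| = 33, inequality holds.


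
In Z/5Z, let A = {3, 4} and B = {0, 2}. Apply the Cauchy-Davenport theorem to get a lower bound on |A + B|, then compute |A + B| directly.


Cauchy-Davenport: |A + B| ≥ min(p, |A| + |B| - 1) for A, B nonempty in Z/pZ.
|A| = 2, |B| = 2, p = 5.
CD lower bound = min(5, 2 + 2 - 1) = min(5, 3) = 3.
Compute A + B mod 5 directly:
a = 3: 3+0=3, 3+2=0
a = 4: 4+0=4, 4+2=1
A + B = {0, 1, 3, 4}, so |A + B| = 4.
Verify: 4 ≥ 3? Yes ✓.

CD lower bound = 3, actual |A + B| = 4.


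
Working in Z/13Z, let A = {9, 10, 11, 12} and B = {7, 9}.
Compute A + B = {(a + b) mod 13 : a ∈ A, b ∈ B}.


Work in Z/13Z: reduce every sum a + b modulo 13.
Enumerate all 8 pairs:
a = 9: 9+7=3, 9+9=5
a = 10: 10+7=4, 10+9=6
a = 11: 11+7=5, 11+9=7
a = 12: 12+7=6, 12+9=8
Distinct residues collected: {3, 4, 5, 6, 7, 8}
|A + B| = 6 (out of 13 total residues).

A + B = {3, 4, 5, 6, 7, 8}


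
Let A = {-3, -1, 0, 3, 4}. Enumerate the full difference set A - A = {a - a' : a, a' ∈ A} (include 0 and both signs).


A - A = {a - a' : a, a' ∈ A}.
Compute a - a' for each ordered pair (a, a'):
a = -3: -3--3=0, -3--1=-2, -3-0=-3, -3-3=-6, -3-4=-7
a = -1: -1--3=2, -1--1=0, -1-0=-1, -1-3=-4, -1-4=-5
a = 0: 0--3=3, 0--1=1, 0-0=0, 0-3=-3, 0-4=-4
a = 3: 3--3=6, 3--1=4, 3-0=3, 3-3=0, 3-4=-1
a = 4: 4--3=7, 4--1=5, 4-0=4, 4-3=1, 4-4=0
Collecting distinct values (and noting 0 appears from a-a):
A - A = {-7, -6, -5, -4, -3, -2, -1, 0, 1, 2, 3, 4, 5, 6, 7}
|A - A| = 15

A - A = {-7, -6, -5, -4, -3, -2, -1, 0, 1, 2, 3, 4, 5, 6, 7}


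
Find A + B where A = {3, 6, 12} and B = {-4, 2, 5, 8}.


A + B = {a + b : a ∈ A, b ∈ B}.
Enumerate all |A|·|B| = 3·4 = 12 pairs (a, b) and collect distinct sums.
a = 3: 3+-4=-1, 3+2=5, 3+5=8, 3+8=11
a = 6: 6+-4=2, 6+2=8, 6+5=11, 6+8=14
a = 12: 12+-4=8, 12+2=14, 12+5=17, 12+8=20
Collecting distinct sums: A + B = {-1, 2, 5, 8, 11, 14, 17, 20}
|A + B| = 8

A + B = {-1, 2, 5, 8, 11, 14, 17, 20}


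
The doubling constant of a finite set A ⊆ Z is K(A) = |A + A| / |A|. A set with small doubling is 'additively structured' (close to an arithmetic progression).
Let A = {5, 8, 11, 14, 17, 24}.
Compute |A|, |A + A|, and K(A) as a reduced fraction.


|A| = 6.
Compute A + A by enumerating all 36 pairs.
A + A = {10, 13, 16, 19, 22, 25, 28, 29, 31, 32, 34, 35, 38, 41, 48}, so |A + A| = 15.
K = |A + A| / |A| = 15/6 = 5/2 ≈ 2.5000.
Reference: AP of size 6 gives K = 11/6 ≈ 1.8333; a fully generic set of size 6 gives K ≈ 3.5000.

|A| = 6, |A + A| = 15, K = 15/6 = 5/2.
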